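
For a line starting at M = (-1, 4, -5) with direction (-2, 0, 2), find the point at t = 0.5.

P(t) = M + t·d
  = (-1 + (-2)·0.5, 4 + 0·0.5, -5 + 2·0.5)
  = (-1 - 1, 4 + 0, -5 + 1)
  = (-2, 4, -4)

(-2, 4, -4)


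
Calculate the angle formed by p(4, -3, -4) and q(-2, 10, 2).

p·q = 4·(-2) + (-3)·10 + (-4)·2 = -8 - 30 - 8 = -46
|p| = √(4² + (-3)² + (-4)²) = √41 ≈ 6.403
|q| = √((-2)² + 10² + 2²) = √108 ≈ 10.39
cos θ = (p·q)/(|p||q|) = -46/(6.403·10.39) ≈ -0.6913
θ = arccos(-0.6913) ≈ 133.7°

133.7°


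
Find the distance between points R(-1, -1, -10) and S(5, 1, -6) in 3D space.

d = √[(x₂-x₁)² + (y₂-y₁)² + (z₂-z₁)²]
  = √[6² + 2² + 4²]
  = √[36 + 4 + 16]
  = √56
  ≈ 7.483

7.483


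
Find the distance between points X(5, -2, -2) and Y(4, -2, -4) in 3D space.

d = √[(x₂-x₁)² + (y₂-y₁)² + (z₂-z₁)²]
  = √[(-1)² + 0² + (-2)²]
  = √[1 + 0 + 4]
  = √5
  ≈ 2.236

2.236


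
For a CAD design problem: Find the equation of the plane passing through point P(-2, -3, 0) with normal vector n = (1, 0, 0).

The plane through P with normal n = (a, b, c) satisfies n·(r - P) = 0,
i.e. ax + by + cz = a·x₀ + b·y₀ + c·z₀.
d = 1·(-2) + 0·(-3) + 0·0
  = -2 + 0 + 0
  = -2
Equation: x = -2

x = -2


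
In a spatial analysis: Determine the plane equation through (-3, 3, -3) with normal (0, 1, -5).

The plane through P with normal n = (a, b, c) satisfies n·(r - P) = 0,
i.e. ax + by + cz = a·x₀ + b·y₀ + c·z₀.
d = 0·(-3) + 1·3 + (-5)·(-3)
  = 0 + 3 + 15
  = 18
Equation: y - 5z = 18

y - 5z = 18


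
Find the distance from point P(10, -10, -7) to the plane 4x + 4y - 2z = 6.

distance = |a·x₀ + b·y₀ + c·z₀ - d| / √(a² + b² + c²)
  = |4·10 + 4·(-10) + (-2)·(-7) - 6| / √(4² + 4² + (-2)²)
  = |40 - 40 + 14 - 6| / √(16 + 16 + 4)
  = |8| / √36
  = 8 / 6
  ≈ 1.333

1.333


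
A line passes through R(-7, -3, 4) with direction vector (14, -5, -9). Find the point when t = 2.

P(t) = R + t·d
  = (-7 + 14·2, -3 + (-5)·2, 4 + (-9)·2)
  = (-7 + 28, -3 - 10, 4 - 18)
  = (21, -13, -14)

(21, -13, -14)


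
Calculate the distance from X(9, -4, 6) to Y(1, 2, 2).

d = √[(x₂-x₁)² + (y₂-y₁)² + (z₂-z₁)²]
  = √[(-8)² + 6² + (-4)²]
  = √[64 + 36 + 16]
  = √116
  ≈ 10.77

10.77


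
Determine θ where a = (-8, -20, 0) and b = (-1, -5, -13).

a·b = (-8)·(-1) + (-20)·(-5) + 0·(-13) = 8 + 100 + 0 = 108
|a| = √((-8)² + (-20)² + 0²) = √464 ≈ 21.54
|b| = √((-1)² + (-5)² + (-13)²) = √195 ≈ 13.96
cos θ = (a·b)/(|a||b|) = 108/(21.54·13.96) ≈ 0.359
θ = arccos(0.359) ≈ 68.96°

68.96°


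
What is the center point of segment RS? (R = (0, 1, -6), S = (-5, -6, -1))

M = ((x₁+x₂)/2, (y₁+y₂)/2, (z₁+z₂)/2)
  = ((0 - 5)/2, (1 - 6)/2, (-6 - 1)/2)
  = (-5/2, -5/2, -7/2)
  = (-2.5, -2.5, -3.5)

(-2.5, -2.5, -3.5)


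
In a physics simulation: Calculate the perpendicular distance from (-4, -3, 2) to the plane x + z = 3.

distance = |a·x₀ + b·y₀ + c·z₀ - d| / √(a² + b² + c²)
  = |1·(-4) + 0·(-3) + 1·2 - 3| / √(1² + 0² + 1²)
  = |-4 + 0 + 2 - 3| / √(1 + 0 + 1)
  = |-5| / √2
  = 5 / 1.414
  ≈ 3.536

3.536


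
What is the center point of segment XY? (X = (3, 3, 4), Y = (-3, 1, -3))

M = ((x₁+x₂)/2, (y₁+y₂)/2, (z₁+z₂)/2)
  = ((3 - 3)/2, (3 + 1)/2, (4 - 3)/2)
  = (0/2, 4/2, 1/2)
  = (0, 2, 0.5)

(0, 2, 0.5)


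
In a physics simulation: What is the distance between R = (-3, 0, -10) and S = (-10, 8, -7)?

d = √[(x₂-x₁)² + (y₂-y₁)² + (z₂-z₁)²]
  = √[(-7)² + 8² + 3²]
  = √[49 + 64 + 9]
  = √122
  ≈ 11.05

11.05


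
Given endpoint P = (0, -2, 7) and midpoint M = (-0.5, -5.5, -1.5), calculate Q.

Q = 2M - P
  = (2·(-0.5) - 0, 2·(-5.5) - (-2), 2·(-1.5) - 7)
  = (-1 + 0, -11 + 2, -3 - 7)
  = (-1, -9, -10)

(-1, -9, -10)


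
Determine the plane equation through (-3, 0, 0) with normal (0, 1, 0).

The plane through P with normal n = (a, b, c) satisfies n·(r - P) = 0,
i.e. ax + by + cz = a·x₀ + b·y₀ + c·z₀.
d = 0·(-3) + 1·0 + 0·0
  = 0 + 0 + 0
  = 0
Equation: y = 0

y = 0


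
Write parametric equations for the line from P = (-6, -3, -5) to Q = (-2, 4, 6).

Direction vector d = Q - P = (-2 + 6, 4 + 3, 6 + 5) = (4, 7, 11)
Parametric form r = P + t·d:
x = -6 + 4t, y = -3 + 7t, z = -5 + 11t

x = -6 + 4t, y = -3 + 7t, z = -5 + 11t


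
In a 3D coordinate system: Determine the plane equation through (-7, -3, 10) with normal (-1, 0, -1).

The plane through P with normal n = (a, b, c) satisfies n·(r - P) = 0,
i.e. ax + by + cz = a·x₀ + b·y₀ + c·z₀.
d = (-1)·(-7) + 0·(-3) + (-1)·10
  = 7 + 0 - 10
  = -3
Equation: -x - z = -3

-x - z = -3


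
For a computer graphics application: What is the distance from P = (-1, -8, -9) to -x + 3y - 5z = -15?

distance = |a·x₀ + b·y₀ + c·z₀ - d| / √(a² + b² + c²)
  = |(-1)·(-1) + 3·(-8) + (-5)·(-9) - (-15)| / √((-1)² + 3² + (-5)²)
  = |1 - 24 + 45 + 15| / √(1 + 9 + 25)
  = |37| / √35
  = 37 / 5.916
  ≈ 6.254

6.254


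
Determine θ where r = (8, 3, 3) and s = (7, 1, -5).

r·s = 8·7 + 3·1 + 3·(-5) = 56 + 3 - 15 = 44
|r| = √(8² + 3² + 3²) = √82 ≈ 9.055
|s| = √(7² + 1² + (-5)²) = √75 ≈ 8.66
cos θ = (r·s)/(|r||s|) = 44/(9.055·8.66) ≈ 0.5611
θ = arccos(0.5611) ≈ 55.87°

55.87°


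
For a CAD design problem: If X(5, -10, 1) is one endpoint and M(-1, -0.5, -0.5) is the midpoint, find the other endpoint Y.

Y = 2M - X
  = (2·(-1) - 5, 2·(-0.5) - (-10), 2·(-0.5) - 1)
  = (-2 - 5, -1 + 10, -1 - 1)
  = (-7, 9, -2)

(-7, 9, -2)


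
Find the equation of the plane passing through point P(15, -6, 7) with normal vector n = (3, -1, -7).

The plane through P with normal n = (a, b, c) satisfies n·(r - P) = 0,
i.e. ax + by + cz = a·x₀ + b·y₀ + c·z₀.
d = 3·15 + (-1)·(-6) + (-7)·7
  = 45 + 6 - 49
  = 2
Equation: 3x - y - 7z = 2

3x - y - 7z = 2


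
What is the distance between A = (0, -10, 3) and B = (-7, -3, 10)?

d = √[(x₂-x₁)² + (y₂-y₁)² + (z₂-z₁)²]
  = √[(-7)² + 7² + 7²]
  = √[49 + 49 + 49]
  = √147
  ≈ 12.12

12.12


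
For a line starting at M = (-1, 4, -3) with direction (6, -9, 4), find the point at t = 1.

P(t) = M + t·d
  = (-1 + 6·1, 4 + (-9)·1, -3 + 4·1)
  = (-1 + 6, 4 - 9, -3 + 4)
  = (5, -5, 1)

(5, -5, 1)


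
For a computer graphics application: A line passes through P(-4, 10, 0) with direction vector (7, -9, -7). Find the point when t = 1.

P(t) = P + t·d
  = (-4 + 7·1, 10 + (-9)·1, 0 + (-7)·1)
  = (-4 + 7, 10 - 9, 0 - 7)
  = (3, 1, -7)

(3, 1, -7)


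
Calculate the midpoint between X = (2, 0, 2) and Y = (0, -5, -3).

M = ((x₁+x₂)/2, (y₁+y₂)/2, (z₁+z₂)/2)
  = ((2 + 0)/2, (0 - 5)/2, (2 - 3)/2)
  = (2/2, -5/2, -1/2)
  = (1, -2.5, -0.5)

(1, -2.5, -0.5)


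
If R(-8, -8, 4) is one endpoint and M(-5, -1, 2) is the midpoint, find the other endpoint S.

S = 2M - R
  = (2·(-5) - (-8), 2·(-1) - (-8), 2·2 - 4)
  = (-10 + 8, -2 + 8, 4 - 4)
  = (-2, 6, 0)

(-2, 6, 0)


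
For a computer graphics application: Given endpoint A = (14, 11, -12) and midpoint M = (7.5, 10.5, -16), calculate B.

B = 2M - A
  = (2·7.5 - 14, 2·10.5 - 11, 2·(-16) - (-12))
  = (15 - 14, 21 - 11, -32 + 12)
  = (1, 10, -20)

(1, 10, -20)


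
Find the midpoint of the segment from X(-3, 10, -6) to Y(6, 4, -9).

M = ((x₁+x₂)/2, (y₁+y₂)/2, (z₁+z₂)/2)
  = ((-3 + 6)/2, (10 + 4)/2, (-6 - 9)/2)
  = (3/2, 14/2, -15/2)
  = (1.5, 7, -7.5)

(1.5, 7, -7.5)


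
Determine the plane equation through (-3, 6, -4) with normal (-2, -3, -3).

The plane through P with normal n = (a, b, c) satisfies n·(r - P) = 0,
i.e. ax + by + cz = a·x₀ + b·y₀ + c·z₀.
d = (-2)·(-3) + (-3)·6 + (-3)·(-4)
  = 6 - 18 + 12
  = 0
Equation: -2x - 3y - 3z = 0

-2x - 3y - 3z = 0


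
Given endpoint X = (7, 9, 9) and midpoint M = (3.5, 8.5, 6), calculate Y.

Y = 2M - X
  = (2·3.5 - 7, 2·8.5 - 9, 2·6 - 9)
  = (7 - 7, 17 - 9, 12 - 9)
  = (0, 8, 3)

(0, 8, 3)


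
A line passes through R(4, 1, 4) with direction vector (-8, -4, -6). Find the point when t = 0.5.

P(t) = R + t·d
  = (4 + (-8)·0.5, 1 + (-4)·0.5, 4 + (-6)·0.5)
  = (4 - 4, 1 - 2, 4 - 3)
  = (0, -1, 1)

(0, -1, 1)


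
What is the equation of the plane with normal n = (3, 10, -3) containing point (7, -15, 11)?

The plane through P with normal n = (a, b, c) satisfies n·(r - P) = 0,
i.e. ax + by + cz = a·x₀ + b·y₀ + c·z₀.
d = 3·7 + 10·(-15) + (-3)·11
  = 21 - 150 - 33
  = -162
Equation: 3x + 10y - 3z = -162

3x + 10y - 3z = -162


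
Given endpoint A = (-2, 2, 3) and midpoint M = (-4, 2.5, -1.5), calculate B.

B = 2M - A
  = (2·(-4) - (-2), 2·2.5 - 2, 2·(-1.5) - 3)
  = (-8 + 2, 5 - 2, -3 - 3)
  = (-6, 3, -6)

(-6, 3, -6)


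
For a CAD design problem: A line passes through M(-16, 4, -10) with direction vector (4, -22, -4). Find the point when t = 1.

P(t) = M + t·d
  = (-16 + 4·1, 4 + (-22)·1, -10 + (-4)·1)
  = (-16 + 4, 4 - 22, -10 - 4)
  = (-12, -18, -14)

(-12, -18, -14)


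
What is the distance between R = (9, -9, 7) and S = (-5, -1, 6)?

d = √[(x₂-x₁)² + (y₂-y₁)² + (z₂-z₁)²]
  = √[(-14)² + 8² + (-1)²]
  = √[196 + 64 + 1]
  = √261
  ≈ 16.16

16.16


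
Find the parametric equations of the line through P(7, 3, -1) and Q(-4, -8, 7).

Direction vector d = Q - P = (-4 - 7, -8 - 3, 7 + 1) = (-11, -11, 8)
Parametric form r = P + t·d:
x = 7 - 11t, y = 3 - 11t, z = -1 + 8t

x = 7 - 11t, y = 3 - 11t, z = -1 + 8t


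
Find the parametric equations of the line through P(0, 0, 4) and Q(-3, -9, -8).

Direction vector d = Q - P = (-3 + 0, -9 + 0, -8 - 4) = (-3, -9, -12)
Parametric form r = P + t·d:
x = 0 - 3t, y = 0 - 9t, z = 4 - 12t

x = 0 - 3t, y = 0 - 9t, z = 4 - 12t


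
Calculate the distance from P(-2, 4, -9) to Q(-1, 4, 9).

d = √[(x₂-x₁)² + (y₂-y₁)² + (z₂-z₁)²]
  = √[1² + 0² + 18²]
  = √[1 + 0 + 324]
  = √325
  ≈ 18.03

18.03


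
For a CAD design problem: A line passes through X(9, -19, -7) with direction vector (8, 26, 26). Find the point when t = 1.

P(t) = X + t·d
  = (9 + 8·1, -19 + 26·1, -7 + 26·1)
  = (9 + 8, -19 + 26, -7 + 26)
  = (17, 7, 19)

(17, 7, 19)


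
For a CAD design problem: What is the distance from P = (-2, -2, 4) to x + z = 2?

distance = |a·x₀ + b·y₀ + c·z₀ - d| / √(a² + b² + c²)
  = |1·(-2) + 0·(-2) + 1·4 - 2| / √(1² + 0² + 1²)
  = |-2 + 0 + 4 - 2| / √(1 + 0 + 1)
  = |0| / √2
  = 0 / 1.414
  ≈ 0

0


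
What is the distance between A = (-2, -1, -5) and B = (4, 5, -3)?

d = √[(x₂-x₁)² + (y₂-y₁)² + (z₂-z₁)²]
  = √[6² + 6² + 2²]
  = √[36 + 36 + 4]
  = √76
  ≈ 8.718

8.718


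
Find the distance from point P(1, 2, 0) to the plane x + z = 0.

distance = |a·x₀ + b·y₀ + c·z₀ - d| / √(a² + b² + c²)
  = |1·1 + 0·2 + 1·0 - 0| / √(1² + 0² + 1²)
  = |1 + 0 + 0 + 0| / √(1 + 0 + 1)
  = |1| / √2
  = 1 / 1.414
  ≈ 0.7071

0.7071


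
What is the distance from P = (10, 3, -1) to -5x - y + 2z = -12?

distance = |a·x₀ + b·y₀ + c·z₀ - d| / √(a² + b² + c²)
  = |(-5)·10 + (-1)·3 + 2·(-1) - (-12)| / √((-5)² + (-1)² + 2²)
  = |-50 - 3 - 2 + 12| / √(25 + 1 + 4)
  = |-43| / √30
  = 43 / 5.477
  ≈ 7.851

7.851


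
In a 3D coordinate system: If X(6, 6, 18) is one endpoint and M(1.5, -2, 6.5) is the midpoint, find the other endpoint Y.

Y = 2M - X
  = (2·1.5 - 6, 2·(-2) - 6, 2·6.5 - 18)
  = (3 - 6, -4 - 6, 13 - 18)
  = (-3, -10, -5)

(-3, -10, -5)


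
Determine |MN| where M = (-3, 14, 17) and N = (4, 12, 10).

d = √[(x₂-x₁)² + (y₂-y₁)² + (z₂-z₁)²]
  = √[7² + (-2)² + (-7)²]
  = √[49 + 4 + 49]
  = √102
  ≈ 10.1

10.1


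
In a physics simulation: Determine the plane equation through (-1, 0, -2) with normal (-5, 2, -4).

The plane through P with normal n = (a, b, c) satisfies n·(r - P) = 0,
i.e. ax + by + cz = a·x₀ + b·y₀ + c·z₀.
d = (-5)·(-1) + 2·0 + (-4)·(-2)
  = 5 + 0 + 8
  = 13
Equation: -5x + 2y - 4z = 13

-5x + 2y - 4z = 13


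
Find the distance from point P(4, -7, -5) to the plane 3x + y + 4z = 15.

distance = |a·x₀ + b·y₀ + c·z₀ - d| / √(a² + b² + c²)
  = |3·4 + 1·(-7) + 4·(-5) - 15| / √(3² + 1² + 4²)
  = |12 - 7 - 20 - 15| / √(9 + 1 + 16)
  = |-30| / √26
  = 30 / 5.099
  ≈ 5.883

5.883


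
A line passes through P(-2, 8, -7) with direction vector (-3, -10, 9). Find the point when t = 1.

P(t) = P + t·d
  = (-2 + (-3)·1, 8 + (-10)·1, -7 + 9·1)
  = (-2 - 3, 8 - 10, -7 + 9)
  = (-5, -2, 2)

(-5, -2, 2)


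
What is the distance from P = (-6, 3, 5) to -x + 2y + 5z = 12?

distance = |a·x₀ + b·y₀ + c·z₀ - d| / √(a² + b² + c²)
  = |(-1)·(-6) + 2·3 + 5·5 - 12| / √((-1)² + 2² + 5²)
  = |6 + 6 + 25 - 12| / √(1 + 4 + 25)
  = |25| / √30
  = 25 / 5.477
  ≈ 4.564

4.564


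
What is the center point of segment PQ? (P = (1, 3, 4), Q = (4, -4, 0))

M = ((x₁+x₂)/2, (y₁+y₂)/2, (z₁+z₂)/2)
  = ((1 + 4)/2, (3 - 4)/2, (4 + 0)/2)
  = (5/2, -1/2, 4/2)
  = (2.5, -0.5, 2)

(2.5, -0.5, 2)


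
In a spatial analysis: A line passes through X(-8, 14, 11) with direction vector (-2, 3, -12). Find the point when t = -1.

P(t) = X + t·d
  = (-8 + (-2)·(-1), 14 + 3·(-1), 11 + (-12)·(-1))
  = (-8 + 2, 14 - 3, 11 + 12)
  = (-6, 11, 23)

(-6, 11, 23)


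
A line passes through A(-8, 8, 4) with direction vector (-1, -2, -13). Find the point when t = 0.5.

P(t) = A + t·d
  = (-8 + (-1)·0.5, 8 + (-2)·0.5, 4 + (-13)·0.5)
  = (-8 - 0.5, 8 - 1, 4 - 6.5)
  = (-8.5, 7, -2.5)

(-8.5, 7, -2.5)


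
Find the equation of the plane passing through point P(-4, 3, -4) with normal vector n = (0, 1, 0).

The plane through P with normal n = (a, b, c) satisfies n·(r - P) = 0,
i.e. ax + by + cz = a·x₀ + b·y₀ + c·z₀.
d = 0·(-4) + 1·3 + 0·(-4)
  = 0 + 3 + 0
  = 3
Equation: y = 3

y = 3


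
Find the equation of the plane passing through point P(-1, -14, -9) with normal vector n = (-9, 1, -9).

The plane through P with normal n = (a, b, c) satisfies n·(r - P) = 0,
i.e. ax + by + cz = a·x₀ + b·y₀ + c·z₀.
d = (-9)·(-1) + 1·(-14) + (-9)·(-9)
  = 9 - 14 + 81
  = 76
Equation: -9x + y - 9z = 76

-9x + y - 9z = 76


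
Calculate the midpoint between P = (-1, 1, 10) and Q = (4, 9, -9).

M = ((x₁+x₂)/2, (y₁+y₂)/2, (z₁+z₂)/2)
  = ((-1 + 4)/2, (1 + 9)/2, (10 - 9)/2)
  = (3/2, 10/2, 1/2)
  = (1.5, 5, 0.5)

(1.5, 5, 0.5)


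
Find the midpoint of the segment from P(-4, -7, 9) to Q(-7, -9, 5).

M = ((x₁+x₂)/2, (y₁+y₂)/2, (z₁+z₂)/2)
  = ((-4 - 7)/2, (-7 - 9)/2, (9 + 5)/2)
  = (-11/2, -16/2, 14/2)
  = (-5.5, -8, 7)

(-5.5, -8, 7)


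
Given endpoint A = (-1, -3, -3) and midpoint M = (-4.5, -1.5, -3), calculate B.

B = 2M - A
  = (2·(-4.5) - (-1), 2·(-1.5) - (-3), 2·(-3) - (-3))
  = (-9 + 1, -3 + 3, -6 + 3)
  = (-8, 0, -3)

(-8, 0, -3)


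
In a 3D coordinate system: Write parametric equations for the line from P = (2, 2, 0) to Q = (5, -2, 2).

Direction vector d = Q - P = (5 - 2, -2 - 2, 2 + 0) = (3, -4, 2)
Parametric form r = P + t·d:
x = 2 + 3t, y = 2 - 4t, z = 0 + 2t

x = 2 + 3t, y = 2 - 4t, z = 0 + 2t


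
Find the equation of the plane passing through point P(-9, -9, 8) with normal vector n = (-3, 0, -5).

The plane through P with normal n = (a, b, c) satisfies n·(r - P) = 0,
i.e. ax + by + cz = a·x₀ + b·y₀ + c·z₀.
d = (-3)·(-9) + 0·(-9) + (-5)·8
  = 27 + 0 - 40
  = -13
Equation: -3x - 5z = -13

-3x - 5z = -13


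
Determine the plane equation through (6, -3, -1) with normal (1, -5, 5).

The plane through P with normal n = (a, b, c) satisfies n·(r - P) = 0,
i.e. ax + by + cz = a·x₀ + b·y₀ + c·z₀.
d = 1·6 + (-5)·(-3) + 5·(-1)
  = 6 + 15 - 5
  = 16
Equation: x - 5y + 5z = 16

x - 5y + 5z = 16


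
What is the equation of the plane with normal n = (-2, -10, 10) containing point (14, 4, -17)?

The plane through P with normal n = (a, b, c) satisfies n·(r - P) = 0,
i.e. ax + by + cz = a·x₀ + b·y₀ + c·z₀.
d = (-2)·14 + (-10)·4 + 10·(-17)
  = -28 - 40 - 170
  = -238
Equation: -2x - 10y + 10z = -238

-2x - 10y + 10z = -238


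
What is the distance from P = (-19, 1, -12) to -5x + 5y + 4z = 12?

distance = |a·x₀ + b·y₀ + c·z₀ - d| / √(a² + b² + c²)
  = |(-5)·(-19) + 5·1 + 4·(-12) - 12| / √((-5)² + 5² + 4²)
  = |95 + 5 - 48 - 12| / √(25 + 25 + 16)
  = |40| / √66
  = 40 / 8.124
  ≈ 4.924

4.924


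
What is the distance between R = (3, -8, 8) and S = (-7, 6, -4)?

d = √[(x₂-x₁)² + (y₂-y₁)² + (z₂-z₁)²]
  = √[(-10)² + 14² + (-12)²]
  = √[100 + 196 + 144]
  = √440
  ≈ 20.98

20.98


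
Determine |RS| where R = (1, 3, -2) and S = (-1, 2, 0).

d = √[(x₂-x₁)² + (y₂-y₁)² + (z₂-z₁)²]
  = √[(-2)² + (-1)² + 2²]
  = √[4 + 1 + 4]
  = √9
  ≈ 3

3


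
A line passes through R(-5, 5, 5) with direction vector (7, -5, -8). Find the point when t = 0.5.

P(t) = R + t·d
  = (-5 + 7·0.5, 5 + (-5)·0.5, 5 + (-8)·0.5)
  = (-5 + 3.5, 5 - 2.5, 5 - 4)
  = (-1.5, 2.5, 1)

(-1.5, 2.5, 1)


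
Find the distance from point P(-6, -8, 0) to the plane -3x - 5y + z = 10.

distance = |a·x₀ + b·y₀ + c·z₀ - d| / √(a² + b² + c²)
  = |(-3)·(-6) + (-5)·(-8) + 1·0 - 10| / √((-3)² + (-5)² + 1²)
  = |18 + 40 + 0 - 10| / √(9 + 25 + 1)
  = |48| / √35
  = 48 / 5.916
  ≈ 8.113

8.113


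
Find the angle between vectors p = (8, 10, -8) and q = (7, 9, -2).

p·q = 8·7 + 10·9 + (-8)·(-2) = 56 + 90 + 16 = 162
|p| = √(8² + 10² + (-8)²) = √228 ≈ 15.1
|q| = √(7² + 9² + (-2)²) = √134 ≈ 11.58
cos θ = (p·q)/(|p||q|) = 162/(15.1·11.58) ≈ 0.9268
θ = arccos(0.9268) ≈ 22.06°

22.06°


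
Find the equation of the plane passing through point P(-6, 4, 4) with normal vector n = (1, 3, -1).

The plane through P with normal n = (a, b, c) satisfies n·(r - P) = 0,
i.e. ax + by + cz = a·x₀ + b·y₀ + c·z₀.
d = 1·(-6) + 3·4 + (-1)·4
  = -6 + 12 - 4
  = 2
Equation: x + 3y - z = 2

x + 3y - z = 2


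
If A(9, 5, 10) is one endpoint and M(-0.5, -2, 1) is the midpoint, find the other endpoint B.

B = 2M - A
  = (2·(-0.5) - 9, 2·(-2) - 5, 2·1 - 10)
  = (-1 - 9, -4 - 5, 2 - 10)
  = (-10, -9, -8)

(-10, -9, -8)


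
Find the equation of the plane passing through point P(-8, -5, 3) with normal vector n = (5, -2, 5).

The plane through P with normal n = (a, b, c) satisfies n·(r - P) = 0,
i.e. ax + by + cz = a·x₀ + b·y₀ + c·z₀.
d = 5·(-8) + (-2)·(-5) + 5·3
  = -40 + 10 + 15
  = -15
Equation: 5x - 2y + 5z = -15

5x - 2y + 5z = -15


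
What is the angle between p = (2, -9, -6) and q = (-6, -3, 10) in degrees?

p·q = 2·(-6) + (-9)·(-3) + (-6)·10 = -12 + 27 - 60 = -45
|p| = √(2² + (-9)² + (-6)²) = √121 ≈ 11
|q| = √((-6)² + (-3)² + 10²) = √145 ≈ 12.04
cos θ = (p·q)/(|p||q|) = -45/(11·12.04) ≈ -0.3397
θ = arccos(-0.3397) ≈ 109.9°

109.9°


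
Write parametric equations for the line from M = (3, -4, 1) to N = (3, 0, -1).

Direction vector d = N - M = (3 - 3, 0 + 4, -1 - 1) = (0, 4, -2)
Parametric form r = M + t·d:
x = 3, y = -4 + 4t, z = 1 - 2t

x = 3, y = -4 + 4t, z = 1 - 2t


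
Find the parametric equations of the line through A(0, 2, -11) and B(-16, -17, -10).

Direction vector d = B - A = (-16 + 0, -17 - 2, -10 + 11) = (-16, -19, 1)
Parametric form r = A + t·d:
x = 0 - 16t, y = 2 - 19t, z = -11 + t

x = 0 - 16t, y = 2 - 19t, z = -11 + t


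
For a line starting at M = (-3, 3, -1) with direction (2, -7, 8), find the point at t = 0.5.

P(t) = M + t·d
  = (-3 + 2·0.5, 3 + (-7)·0.5, -1 + 8·0.5)
  = (-3 + 1, 3 - 3.5, -1 + 4)
  = (-2, -0.5, 3)

(-2, -0.5, 3)


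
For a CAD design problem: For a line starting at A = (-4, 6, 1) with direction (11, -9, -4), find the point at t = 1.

P(t) = A + t·d
  = (-4 + 11·1, 6 + (-9)·1, 1 + (-4)·1)
  = (-4 + 11, 6 - 9, 1 - 4)
  = (7, -3, -3)

(7, -3, -3)


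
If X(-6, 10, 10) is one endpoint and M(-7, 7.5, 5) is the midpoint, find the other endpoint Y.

Y = 2M - X
  = (2·(-7) - (-6), 2·7.5 - 10, 2·5 - 10)
  = (-14 + 6, 15 - 10, 10 - 10)
  = (-8, 5, 0)

(-8, 5, 0)


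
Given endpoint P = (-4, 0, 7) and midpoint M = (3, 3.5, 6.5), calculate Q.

Q = 2M - P
  = (2·3 - (-4), 2·3.5 - 0, 2·6.5 - 7)
  = (6 + 4, 7 + 0, 13 - 7)
  = (10, 7, 6)

(10, 7, 6)


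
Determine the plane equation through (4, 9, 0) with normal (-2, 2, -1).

The plane through P with normal n = (a, b, c) satisfies n·(r - P) = 0,
i.e. ax + by + cz = a·x₀ + b·y₀ + c·z₀.
d = (-2)·4 + 2·9 + (-1)·0
  = -8 + 18 + 0
  = 10
Equation: -2x + 2y - z = 10

-2x + 2y - z = 10


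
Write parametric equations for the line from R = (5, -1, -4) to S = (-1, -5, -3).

Direction vector d = S - R = (-1 - 5, -5 + 1, -3 + 4) = (-6, -4, 1)
Parametric form r = R + t·d:
x = 5 - 6t, y = -1 - 4t, z = -4 + t

x = 5 - 6t, y = -1 - 4t, z = -4 + t


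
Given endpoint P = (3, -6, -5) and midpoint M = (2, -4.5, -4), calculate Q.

Q = 2M - P
  = (2·2 - 3, 2·(-4.5) - (-6), 2·(-4) - (-5))
  = (4 - 3, -9 + 6, -8 + 5)
  = (1, -3, -3)

(1, -3, -3)


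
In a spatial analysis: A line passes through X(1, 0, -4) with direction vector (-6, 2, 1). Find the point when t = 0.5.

P(t) = X + t·d
  = (1 + (-6)·0.5, 0 + 2·0.5, -4 + 1·0.5)
  = (1 - 3, 0 + 1, -4 + 0.5)
  = (-2, 1, -3.5)

(-2, 1, -3.5)


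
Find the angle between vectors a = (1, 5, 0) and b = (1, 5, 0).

a·b = 1·1 + 5·5 + 0·0 = 1 + 25 + 0 = 26
|a| = √(1² + 5² + 0²) = √26 ≈ 5.099
|b| = √(1² + 5² + 0²) = √26 ≈ 5.099
cos θ = (a·b)/(|a||b|) = 26/(5.099·5.099) ≈ 1
θ = arccos(1) ≈ 0°

0°


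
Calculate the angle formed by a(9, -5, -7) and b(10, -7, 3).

a·b = 9·10 + (-5)·(-7) + (-7)·3 = 90 + 35 - 21 = 104
|a| = √(9² + (-5)² + (-7)²) = √155 ≈ 12.45
|b| = √(10² + (-7)² + 3²) = √158 ≈ 12.57
cos θ = (a·b)/(|a||b|) = 104/(12.45·12.57) ≈ 0.6646
θ = arccos(0.6646) ≈ 48.35°

48.35°


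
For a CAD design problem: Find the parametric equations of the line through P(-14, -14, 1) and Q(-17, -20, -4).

Direction vector d = Q - P = (-17 + 14, -20 + 14, -4 - 1) = (-3, -6, -5)
Parametric form r = P + t·d:
x = -14 - 3t, y = -14 - 6t, z = 1 - 5t

x = -14 - 3t, y = -14 - 6t, z = 1 - 5t


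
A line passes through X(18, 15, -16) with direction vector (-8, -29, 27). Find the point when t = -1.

P(t) = X + t·d
  = (18 + (-8)·(-1), 15 + (-29)·(-1), -16 + 27·(-1))
  = (18 + 8, 15 + 29, -16 - 27)
  = (26, 44, -43)

(26, 44, -43)


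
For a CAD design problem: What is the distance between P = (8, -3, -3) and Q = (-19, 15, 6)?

d = √[(x₂-x₁)² + (y₂-y₁)² + (z₂-z₁)²]
  = √[(-27)² + 18² + 9²]
  = √[729 + 324 + 81]
  = √1134
  ≈ 33.67

33.67


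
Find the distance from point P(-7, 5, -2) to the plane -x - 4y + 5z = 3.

distance = |a·x₀ + b·y₀ + c·z₀ - d| / √(a² + b² + c²)
  = |(-1)·(-7) + (-4)·5 + 5·(-2) - 3| / √((-1)² + (-4)² + 5²)
  = |7 - 20 - 10 - 3| / √(1 + 16 + 25)
  = |-26| / √42
  = 26 / 6.481
  ≈ 4.012

4.012


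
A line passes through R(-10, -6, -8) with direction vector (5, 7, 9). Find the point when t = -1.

P(t) = R + t·d
  = (-10 + 5·(-1), -6 + 7·(-1), -8 + 9·(-1))
  = (-10 - 5, -6 - 7, -8 - 9)
  = (-15, -13, -17)

(-15, -13, -17)


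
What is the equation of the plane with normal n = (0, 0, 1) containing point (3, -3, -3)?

The plane through P with normal n = (a, b, c) satisfies n·(r - P) = 0,
i.e. ax + by + cz = a·x₀ + b·y₀ + c·z₀.
d = 0·3 + 0·(-3) + 1·(-3)
  = 0 + 0 - 3
  = -3
Equation: z = -3

z = -3


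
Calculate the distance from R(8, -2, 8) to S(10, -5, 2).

d = √[(x₂-x₁)² + (y₂-y₁)² + (z₂-z₁)²]
  = √[2² + (-3)² + (-6)²]
  = √[4 + 9 + 36]
  = √49
  ≈ 7

7


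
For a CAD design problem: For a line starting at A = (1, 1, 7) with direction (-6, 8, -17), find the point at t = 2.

P(t) = A + t·d
  = (1 + (-6)·2, 1 + 8·2, 7 + (-17)·2)
  = (1 - 12, 1 + 16, 7 - 34)
  = (-11, 17, -27)

(-11, 17, -27)


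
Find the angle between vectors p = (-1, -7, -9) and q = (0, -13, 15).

p·q = (-1)·0 + (-7)·(-13) + (-9)·15 = 0 + 91 - 135 = -44
|p| = √((-1)² + (-7)² + (-9)²) = √131 ≈ 11.45
|q| = √(0² + (-13)² + 15²) = √394 ≈ 19.85
cos θ = (p·q)/(|p||q|) = -44/(11.45·19.85) ≈ -0.1937
θ = arccos(-0.1937) ≈ 101.2°

101.2°


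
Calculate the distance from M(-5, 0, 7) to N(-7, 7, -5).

d = √[(x₂-x₁)² + (y₂-y₁)² + (z₂-z₁)²]
  = √[(-2)² + 7² + (-12)²]
  = √[4 + 49 + 144]
  = √197
  ≈ 14.04

14.04


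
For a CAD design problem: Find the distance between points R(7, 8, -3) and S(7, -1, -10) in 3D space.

d = √[(x₂-x₁)² + (y₂-y₁)² + (z₂-z₁)²]
  = √[0² + (-9)² + (-7)²]
  = √[0 + 81 + 49]
  = √130
  ≈ 11.4

11.4


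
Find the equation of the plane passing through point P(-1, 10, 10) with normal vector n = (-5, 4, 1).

The plane through P with normal n = (a, b, c) satisfies n·(r - P) = 0,
i.e. ax + by + cz = a·x₀ + b·y₀ + c·z₀.
d = (-5)·(-1) + 4·10 + 1·10
  = 5 + 40 + 10
  = 55
Equation: -5x + 4y + z = 55

-5x + 4y + z = 55


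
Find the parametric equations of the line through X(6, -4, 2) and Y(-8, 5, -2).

Direction vector d = Y - X = (-8 - 6, 5 + 4, -2 - 2) = (-14, 9, -4)
Parametric form r = X + t·d:
x = 6 - 14t, y = -4 + 9t, z = 2 - 4t

x = 6 - 14t, y = -4 + 9t, z = 2 - 4t


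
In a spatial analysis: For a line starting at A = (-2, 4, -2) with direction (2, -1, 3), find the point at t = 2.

P(t) = A + t·d
  = (-2 + 2·2, 4 + (-1)·2, -2 + 3·2)
  = (-2 + 4, 4 - 2, -2 + 6)
  = (2, 2, 4)

(2, 2, 4)


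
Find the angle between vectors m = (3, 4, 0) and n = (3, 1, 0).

m·n = 3·3 + 4·1 + 0·0 = 9 + 4 + 0 = 13
|m| = √(3² + 4² + 0²) = √25 ≈ 5
|n| = √(3² + 1² + 0²) = √10 ≈ 3.162
cos θ = (m·n)/(|m||n|) = 13/(5·3.162) ≈ 0.8222
θ = arccos(0.8222) ≈ 34.7°

34.7°


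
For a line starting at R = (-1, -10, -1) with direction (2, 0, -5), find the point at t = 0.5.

P(t) = R + t·d
  = (-1 + 2·0.5, -10 + 0·0.5, -1 + (-5)·0.5)
  = (-1 + 1, -10 + 0, -1 - 2.5)
  = (0, -10, -3.5)

(0, -10, -3.5)


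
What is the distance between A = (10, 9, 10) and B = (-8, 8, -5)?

d = √[(x₂-x₁)² + (y₂-y₁)² + (z₂-z₁)²]
  = √[(-18)² + (-1)² + (-15)²]
  = √[324 + 1 + 225]
  = √550
  ≈ 23.45

23.45


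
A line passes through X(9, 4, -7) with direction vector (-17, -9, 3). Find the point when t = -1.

P(t) = X + t·d
  = (9 + (-17)·(-1), 4 + (-9)·(-1), -7 + 3·(-1))
  = (9 + 17, 4 + 9, -7 - 3)
  = (26, 13, -10)

(26, 13, -10)


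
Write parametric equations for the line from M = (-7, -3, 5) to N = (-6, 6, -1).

Direction vector d = N - M = (-6 + 7, 6 + 3, -1 - 5) = (1, 9, -6)
Parametric form r = M + t·d:
x = -7 + t, y = -3 + 9t, z = 5 - 6t

x = -7 + t, y = -3 + 9t, z = 5 - 6t


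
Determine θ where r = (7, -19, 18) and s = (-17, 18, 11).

r·s = 7·(-17) + (-19)·18 + 18·11 = -119 - 342 + 198 = -263
|r| = √(7² + (-19)² + 18²) = √734 ≈ 27.09
|s| = √((-17)² + 18² + 11²) = √734 ≈ 27.09
cos θ = (r·s)/(|r||s|) = -263/(27.09·27.09) ≈ -0.3583
θ = arccos(-0.3583) ≈ 111°

111°


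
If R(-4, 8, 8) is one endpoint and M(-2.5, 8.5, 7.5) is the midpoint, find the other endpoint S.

S = 2M - R
  = (2·(-2.5) - (-4), 2·8.5 - 8, 2·7.5 - 8)
  = (-5 + 4, 17 - 8, 15 - 8)
  = (-1, 9, 7)

(-1, 9, 7)


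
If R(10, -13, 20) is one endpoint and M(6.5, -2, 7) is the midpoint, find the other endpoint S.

S = 2M - R
  = (2·6.5 - 10, 2·(-2) - (-13), 2·7 - 20)
  = (13 - 10, -4 + 13, 14 - 20)
  = (3, 9, -6)

(3, 9, -6)


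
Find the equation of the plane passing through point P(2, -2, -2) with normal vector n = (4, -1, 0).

The plane through P with normal n = (a, b, c) satisfies n·(r - P) = 0,
i.e. ax + by + cz = a·x₀ + b·y₀ + c·z₀.
d = 4·2 + (-1)·(-2) + 0·(-2)
  = 8 + 2 + 0
  = 10
Equation: 4x - y = 10

4x - y = 10


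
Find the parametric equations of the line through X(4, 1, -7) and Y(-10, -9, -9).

Direction vector d = Y - X = (-10 - 4, -9 - 1, -9 + 7) = (-14, -10, -2)
Parametric form r = X + t·d:
x = 4 - 14t, y = 1 - 10t, z = -7 - 2t

x = 4 - 14t, y = 1 - 10t, z = -7 - 2t


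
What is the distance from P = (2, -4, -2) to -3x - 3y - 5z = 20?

distance = |a·x₀ + b·y₀ + c·z₀ - d| / √(a² + b² + c²)
  = |(-3)·2 + (-3)·(-4) + (-5)·(-2) - 20| / √((-3)² + (-3)² + (-5)²)
  = |-6 + 12 + 10 - 20| / √(9 + 9 + 25)
  = |-4| / √43
  = 4 / 6.557
  ≈ 0.61

0.61


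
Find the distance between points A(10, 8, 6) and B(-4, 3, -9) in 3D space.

d = √[(x₂-x₁)² + (y₂-y₁)² + (z₂-z₁)²]
  = √[(-14)² + (-5)² + (-15)²]
  = √[196 + 25 + 225]
  = √446
  ≈ 21.12

21.12


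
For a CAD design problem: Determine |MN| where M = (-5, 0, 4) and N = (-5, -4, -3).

d = √[(x₂-x₁)² + (y₂-y₁)² + (z₂-z₁)²]
  = √[0² + (-4)² + (-7)²]
  = √[0 + 16 + 49]
  = √65
  ≈ 8.062

8.062


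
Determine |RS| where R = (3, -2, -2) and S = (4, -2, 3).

d = √[(x₂-x₁)² + (y₂-y₁)² + (z₂-z₁)²]
  = √[1² + 0² + 5²]
  = √[1 + 0 + 25]
  = √26
  ≈ 5.099

5.099


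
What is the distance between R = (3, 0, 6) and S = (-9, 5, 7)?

d = √[(x₂-x₁)² + (y₂-y₁)² + (z₂-z₁)²]
  = √[(-12)² + 5² + 1²]
  = √[144 + 25 + 1]
  = √170
  ≈ 13.04

13.04


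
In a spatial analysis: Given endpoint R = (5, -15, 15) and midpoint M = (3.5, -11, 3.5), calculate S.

S = 2M - R
  = (2·3.5 - 5, 2·(-11) - (-15), 2·3.5 - 15)
  = (7 - 5, -22 + 15, 7 - 15)
  = (2, -7, -8)

(2, -7, -8)


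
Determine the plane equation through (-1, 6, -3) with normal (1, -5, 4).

The plane through P with normal n = (a, b, c) satisfies n·(r - P) = 0,
i.e. ax + by + cz = a·x₀ + b·y₀ + c·z₀.
d = 1·(-1) + (-5)·6 + 4·(-3)
  = -1 - 30 - 12
  = -43
Equation: x - 5y + 4z = -43

x - 5y + 4z = -43


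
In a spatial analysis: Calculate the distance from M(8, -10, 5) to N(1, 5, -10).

d = √[(x₂-x₁)² + (y₂-y₁)² + (z₂-z₁)²]
  = √[(-7)² + 15² + (-15)²]
  = √[49 + 225 + 225]
  = √499
  ≈ 22.34

22.34


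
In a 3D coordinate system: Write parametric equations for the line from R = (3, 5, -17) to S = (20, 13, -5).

Direction vector d = S - R = (20 - 3, 13 - 5, -5 + 17) = (17, 8, 12)
Parametric form r = R + t·d:
x = 3 + 17t, y = 5 + 8t, z = -17 + 12t

x = 3 + 17t, y = 5 + 8t, z = -17 + 12t


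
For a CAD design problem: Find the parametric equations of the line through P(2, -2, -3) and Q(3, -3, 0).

Direction vector d = Q - P = (3 - 2, -3 + 2, 0 + 3) = (1, -1, 3)
Parametric form r = P + t·d:
x = 2 + t, y = -2 - t, z = -3 + 3t

x = 2 + t, y = -2 - t, z = -3 + 3t


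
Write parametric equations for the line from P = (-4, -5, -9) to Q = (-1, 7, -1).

Direction vector d = Q - P = (-1 + 4, 7 + 5, -1 + 9) = (3, 12, 8)
Parametric form r = P + t·d:
x = -4 + 3t, y = -5 + 12t, z = -9 + 8t

x = -4 + 3t, y = -5 + 12t, z = -9 + 8t


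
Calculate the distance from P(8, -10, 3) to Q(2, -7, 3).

d = √[(x₂-x₁)² + (y₂-y₁)² + (z₂-z₁)²]
  = √[(-6)² + 3² + 0²]
  = √[36 + 9 + 0]
  = √45
  ≈ 6.708

6.708


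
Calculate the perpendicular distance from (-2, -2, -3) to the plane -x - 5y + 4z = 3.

distance = |a·x₀ + b·y₀ + c·z₀ - d| / √(a² + b² + c²)
  = |(-1)·(-2) + (-5)·(-2) + 4·(-3) - 3| / √((-1)² + (-5)² + 4²)
  = |2 + 10 - 12 - 3| / √(1 + 25 + 16)
  = |-3| / √42
  = 3 / 6.481
  ≈ 0.4629

0.4629


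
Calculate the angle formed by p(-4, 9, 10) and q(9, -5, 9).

p·q = (-4)·9 + 9·(-5) + 10·9 = -36 - 45 + 90 = 9
|p| = √((-4)² + 9² + 10²) = √197 ≈ 14.04
|q| = √(9² + (-5)² + 9²) = √187 ≈ 13.67
cos θ = (p·q)/(|p||q|) = 9/(14.04·13.67) ≈ 0.04689
θ = arccos(0.04689) ≈ 87.31°

87.31°


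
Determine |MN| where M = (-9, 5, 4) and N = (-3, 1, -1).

d = √[(x₂-x₁)² + (y₂-y₁)² + (z₂-z₁)²]
  = √[6² + (-4)² + (-5)²]
  = √[36 + 16 + 25]
  = √77
  ≈ 8.775

8.775


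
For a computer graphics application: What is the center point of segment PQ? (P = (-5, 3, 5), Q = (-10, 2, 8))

M = ((x₁+x₂)/2, (y₁+y₂)/2, (z₁+z₂)/2)
  = ((-5 - 10)/2, (3 + 2)/2, (5 + 8)/2)
  = (-15/2, 5/2, 13/2)
  = (-7.5, 2.5, 6.5)

(-7.5, 2.5, 6.5)


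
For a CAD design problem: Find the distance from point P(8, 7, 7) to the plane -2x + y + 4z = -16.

distance = |a·x₀ + b·y₀ + c·z₀ - d| / √(a² + b² + c²)
  = |(-2)·8 + 1·7 + 4·7 - (-16)| / √((-2)² + 1² + 4²)
  = |-16 + 7 + 28 + 16| / √(4 + 1 + 16)
  = |35| / √21
  = 35 / 4.583
  ≈ 7.638

7.638


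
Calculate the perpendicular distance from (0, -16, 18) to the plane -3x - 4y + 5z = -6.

distance = |a·x₀ + b·y₀ + c·z₀ - d| / √(a² + b² + c²)
  = |(-3)·0 + (-4)·(-16) + 5·18 - (-6)| / √((-3)² + (-4)² + 5²)
  = |0 + 64 + 90 + 6| / √(9 + 16 + 25)
  = |160| / √50
  = 160 / 7.071
  ≈ 22.63

22.63


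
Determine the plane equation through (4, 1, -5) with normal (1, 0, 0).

The plane through P with normal n = (a, b, c) satisfies n·(r - P) = 0,
i.e. ax + by + cz = a·x₀ + b·y₀ + c·z₀.
d = 1·4 + 0·1 + 0·(-5)
  = 4 + 0 + 0
  = 4
Equation: x = 4

x = 4


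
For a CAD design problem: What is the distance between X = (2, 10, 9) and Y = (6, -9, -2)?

d = √[(x₂-x₁)² + (y₂-y₁)² + (z₂-z₁)²]
  = √[4² + (-19)² + (-11)²]
  = √[16 + 361 + 121]
  = √498
  ≈ 22.32

22.32


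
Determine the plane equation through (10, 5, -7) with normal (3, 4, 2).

The plane through P with normal n = (a, b, c) satisfies n·(r - P) = 0,
i.e. ax + by + cz = a·x₀ + b·y₀ + c·z₀.
d = 3·10 + 4·5 + 2·(-7)
  = 30 + 20 - 14
  = 36
Equation: 3x + 4y + 2z = 36

3x + 4y + 2z = 36


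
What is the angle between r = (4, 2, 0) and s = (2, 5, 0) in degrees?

r·s = 4·2 + 2·5 + 0·0 = 8 + 10 + 0 = 18
|r| = √(4² + 2² + 0²) = √20 ≈ 4.472
|s| = √(2² + 5² + 0²) = √29 ≈ 5.385
cos θ = (r·s)/(|r||s|) = 18/(4.472·5.385) ≈ 0.7474
θ = arccos(0.7474) ≈ 41.63°

41.63°


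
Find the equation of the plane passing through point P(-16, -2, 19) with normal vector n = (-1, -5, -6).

The plane through P with normal n = (a, b, c) satisfies n·(r - P) = 0,
i.e. ax + by + cz = a·x₀ + b·y₀ + c·z₀.
d = (-1)·(-16) + (-5)·(-2) + (-6)·19
  = 16 + 10 - 114
  = -88
Equation: -x - 5y - 6z = -88

-x - 5y - 6z = -88


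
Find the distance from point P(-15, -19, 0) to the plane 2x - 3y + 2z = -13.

distance = |a·x₀ + b·y₀ + c·z₀ - d| / √(a² + b² + c²)
  = |2·(-15) + (-3)·(-19) + 2·0 - (-13)| / √(2² + (-3)² + 2²)
  = |-30 + 57 + 0 + 13| / √(4 + 9 + 4)
  = |40| / √17
  = 40 / 4.123
  ≈ 9.701

9.701


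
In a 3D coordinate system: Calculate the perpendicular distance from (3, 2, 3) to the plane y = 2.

distance = |a·x₀ + b·y₀ + c·z₀ - d| / √(a² + b² + c²)
  = |0·3 + 1·2 + 0·3 - 2| / √(0² + 1² + 0²)
  = |0 + 2 + 0 - 2| / √(0 + 1 + 0)
  = |0| / √1
  = 0 / 1
  ≈ 0

0


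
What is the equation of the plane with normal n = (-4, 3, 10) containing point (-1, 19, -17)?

The plane through P with normal n = (a, b, c) satisfies n·(r - P) = 0,
i.e. ax + by + cz = a·x₀ + b·y₀ + c·z₀.
d = (-4)·(-1) + 3·19 + 10·(-17)
  = 4 + 57 - 170
  = -109
Equation: -4x + 3y + 10z = -109

-4x + 3y + 10z = -109


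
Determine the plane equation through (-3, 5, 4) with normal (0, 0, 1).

The plane through P with normal n = (a, b, c) satisfies n·(r - P) = 0,
i.e. ax + by + cz = a·x₀ + b·y₀ + c·z₀.
d = 0·(-3) + 0·5 + 1·4
  = 0 + 0 + 4
  = 4
Equation: z = 4

z = 4


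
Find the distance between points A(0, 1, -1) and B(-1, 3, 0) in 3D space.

d = √[(x₂-x₁)² + (y₂-y₁)² + (z₂-z₁)²]
  = √[(-1)² + 2² + 1²]
  = √[1 + 4 + 1]
  = √6
  ≈ 2.449

2.449


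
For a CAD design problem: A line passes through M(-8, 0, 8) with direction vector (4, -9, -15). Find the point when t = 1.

P(t) = M + t·d
  = (-8 + 4·1, 0 + (-9)·1, 8 + (-15)·1)
  = (-8 + 4, 0 - 9, 8 - 15)
  = (-4, -9, -7)

(-4, -9, -7)


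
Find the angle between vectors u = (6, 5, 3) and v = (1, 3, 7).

u·v = 6·1 + 5·3 + 3·7 = 6 + 15 + 21 = 42
|u| = √(6² + 5² + 3²) = √70 ≈ 8.367
|v| = √(1² + 3² + 7²) = √59 ≈ 7.681
cos θ = (u·v)/(|u||v|) = 42/(8.367·7.681) ≈ 0.6535
θ = arccos(0.6535) ≈ 49.19°

49.19°


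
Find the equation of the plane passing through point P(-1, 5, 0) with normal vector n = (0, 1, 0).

The plane through P with normal n = (a, b, c) satisfies n·(r - P) = 0,
i.e. ax + by + cz = a·x₀ + b·y₀ + c·z₀.
d = 0·(-1) + 1·5 + 0·0
  = 0 + 5 + 0
  = 5
Equation: y = 5

y = 5


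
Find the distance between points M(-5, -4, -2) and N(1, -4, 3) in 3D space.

d = √[(x₂-x₁)² + (y₂-y₁)² + (z₂-z₁)²]
  = √[6² + 0² + 5²]
  = √[36 + 0 + 25]
  = √61
  ≈ 7.81

7.81


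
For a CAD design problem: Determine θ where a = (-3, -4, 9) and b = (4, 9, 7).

a·b = (-3)·4 + (-4)·9 + 9·7 = -12 - 36 + 63 = 15
|a| = √((-3)² + (-4)² + 9²) = √106 ≈ 10.3
|b| = √(4² + 9² + 7²) = √146 ≈ 12.08
cos θ = (a·b)/(|a||b|) = 15/(10.3·12.08) ≈ 0.1206
θ = arccos(0.1206) ≈ 83.07°

83.07°


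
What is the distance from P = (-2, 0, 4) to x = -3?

distance = |a·x₀ + b·y₀ + c·z₀ - d| / √(a² + b² + c²)
  = |1·(-2) + 0·0 + 0·4 - (-3)| / √(1² + 0² + 0²)
  = |-2 + 0 + 0 + 3| / √(1 + 0 + 0)
  = |1| / √1
  = 1 / 1
  ≈ 1

1


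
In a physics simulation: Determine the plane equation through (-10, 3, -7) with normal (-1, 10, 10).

The plane through P with normal n = (a, b, c) satisfies n·(r - P) = 0,
i.e. ax + by + cz = a·x₀ + b·y₀ + c·z₀.
d = (-1)·(-10) + 10·3 + 10·(-7)
  = 10 + 30 - 70
  = -30
Equation: -x + 10y + 10z = -30

-x + 10y + 10z = -30


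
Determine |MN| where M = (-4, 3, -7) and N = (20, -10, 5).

d = √[(x₂-x₁)² + (y₂-y₁)² + (z₂-z₁)²]
  = √[24² + (-13)² + 12²]
  = √[576 + 169 + 144]
  = √889
  ≈ 29.82

29.82


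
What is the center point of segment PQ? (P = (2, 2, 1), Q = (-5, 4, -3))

M = ((x₁+x₂)/2, (y₁+y₂)/2, (z₁+z₂)/2)
  = ((2 - 5)/2, (2 + 4)/2, (1 - 3)/2)
  = (-3/2, 6/2, -2/2)
  = (-1.5, 3, -1)

(-1.5, 3, -1)


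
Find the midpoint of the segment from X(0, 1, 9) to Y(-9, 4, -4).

M = ((x₁+x₂)/2, (y₁+y₂)/2, (z₁+z₂)/2)
  = ((0 - 9)/2, (1 + 4)/2, (9 - 4)/2)
  = (-9/2, 5/2, 5/2)
  = (-4.5, 2.5, 2.5)

(-4.5, 2.5, 2.5)


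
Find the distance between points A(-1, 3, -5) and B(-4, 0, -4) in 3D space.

d = √[(x₂-x₁)² + (y₂-y₁)² + (z₂-z₁)²]
  = √[(-3)² + (-3)² + 1²]
  = √[9 + 9 + 1]
  = √19
  ≈ 4.359

4.359


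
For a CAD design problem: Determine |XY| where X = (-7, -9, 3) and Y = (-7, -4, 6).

d = √[(x₂-x₁)² + (y₂-y₁)² + (z₂-z₁)²]
  = √[0² + 5² + 3²]
  = √[0 + 25 + 9]
  = √34
  ≈ 5.831

5.831


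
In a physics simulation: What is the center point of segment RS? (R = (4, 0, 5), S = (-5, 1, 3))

M = ((x₁+x₂)/2, (y₁+y₂)/2, (z₁+z₂)/2)
  = ((4 - 5)/2, (0 + 1)/2, (5 + 3)/2)
  = (-1/2, 1/2, 8/2)
  = (-0.5, 0.5, 4)

(-0.5, 0.5, 4)
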